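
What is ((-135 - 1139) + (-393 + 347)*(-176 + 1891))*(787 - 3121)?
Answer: 187102776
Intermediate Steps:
((-135 - 1139) + (-393 + 347)*(-176 + 1891))*(787 - 3121) = (-1274 - 46*1715)*(-2334) = (-1274 - 78890)*(-2334) = -80164*(-2334) = 187102776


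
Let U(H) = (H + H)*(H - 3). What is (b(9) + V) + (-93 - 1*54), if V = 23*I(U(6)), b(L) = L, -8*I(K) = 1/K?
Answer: -39767/288 ≈ -138.08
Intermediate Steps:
U(H) = 2*H*(-3 + H) (U(H) = (2*H)*(-3 + H) = 2*H*(-3 + H))
I(K) = -1/(8*K)
V = -23/288 (V = 23*(-1/(12*(-3 + 6))/8) = 23*(-1/(8*(2*6*3))) = 23*(-⅛/36) = 23*(-⅛*1/36) = 23*(-1/288) = -23/288 ≈ -0.079861)
(b(9) + V) + (-93 - 1*54) = (9 - 23/288) + (-93 - 1*54) = 2569/288 + (-93 - 54) = 2569/288 - 147 = -39767/288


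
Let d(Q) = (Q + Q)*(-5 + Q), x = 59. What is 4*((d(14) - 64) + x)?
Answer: 988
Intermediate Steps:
d(Q) = 2*Q*(-5 + Q) (d(Q) = (2*Q)*(-5 + Q) = 2*Q*(-5 + Q))
4*((d(14) - 64) + x) = 4*((2*14*(-5 + 14) - 64) + 59) = 4*((2*14*9 - 64) + 59) = 4*((252 - 64) + 59) = 4*(188 + 59) = 4*247 = 988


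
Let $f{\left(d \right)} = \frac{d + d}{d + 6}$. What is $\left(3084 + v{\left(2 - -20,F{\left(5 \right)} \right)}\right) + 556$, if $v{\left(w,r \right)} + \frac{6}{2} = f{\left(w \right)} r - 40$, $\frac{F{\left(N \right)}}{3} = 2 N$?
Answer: $\frac{25509}{7} \approx 3644.1$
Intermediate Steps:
$f{\left(d \right)} = \frac{2 d}{6 + d}$
$F{\left(N \right)} = 6 N$ ($F{\left(N \right)} = 3 \cdot 2 N = 6 N$)
$v{\left(w,r \right)} = -43 + \frac{2 r w}{6 + w}$ ($v{\left(w,r \right)} = -3 + \left(\frac{2 w}{6 + w} r - 40\right) = -3 + \left(\frac{2 r w}{6 + w} - 40\right) = -3 + \left(-40 + \frac{2 r w}{6 + w}\right) = -43 + \frac{2 r w}{6 + w}$)
$\left(3084 + v{\left(2 - -20,F{\left(5 \right)} \right)}\right) + 556 = \left(3084 + \frac{-258 - 43 \left(2 - -20\right) + 2 \cdot 6 \cdot 5 \left(2 - -20\right)}{6 + \left(2 - -20\right)}\right) + 556 = \left(3084 + \frac{-258 - 43 \left(2 + 20\right) + 2 \cdot 30 \left(2 + 20\right)}{6 + \left(2 + 20\right)}\right) + 556 = \left(3084 + \frac{-258 - 946 + 2 \cdot 30 \cdot 22}{6 + 22}\right) + 556 = \left(3084 + \frac{-258 - 946 + 1320}{28}\right) + 556 = \left(3084 + \frac{1}{28} \cdot 116\right) + 556 = \left(3084 + \frac{29}{7}\right) + 556 = \frac{21617}{7} + 556 = \frac{25509}{7}$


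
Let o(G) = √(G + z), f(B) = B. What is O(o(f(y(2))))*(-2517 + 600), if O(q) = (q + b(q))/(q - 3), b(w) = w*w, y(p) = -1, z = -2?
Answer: -1917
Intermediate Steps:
b(w) = w²
o(G) = √(-2 + G) (o(G) = √(G - 2) = √(-2 + G))
O(q) = (q + q²)/(-3 + q) (O(q) = (q + q²)/(q - 3) = (q + q²)/(-3 + q))
O(o(f(y(2))))*(-2517 + 600) = (√(-2 - 1)*(1 + √(-2 - 1))/(-3 + √(-2 - 1)))*(-2517 + 600) = (√(-3)*(1 + √(-3))/(-3 + √(-3)))*(-1917) = ((I*√3)*(1 + I*√3)/(-3 + I*√3))*(-1917) = (I*√3*(1 + I*√3)/(-3 + I*√3))*(-1917) = -1917*I*√3*(1 + I*√3)/(-3 + I*√3)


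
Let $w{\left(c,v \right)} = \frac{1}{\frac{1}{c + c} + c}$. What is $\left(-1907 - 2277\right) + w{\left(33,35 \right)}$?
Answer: $- \frac{9116870}{2179} \approx -4184.0$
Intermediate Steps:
$w{\left(c,v \right)} = \frac{1}{c + \frac{1}{2 c}}$ ($w{\left(c,v \right)} = \frac{1}{\frac{1}{2 c} + c} = \frac{1}{c + \frac{1}{2 c}}$)
$\left(-1907 - 2277\right) + w{\left(33,35 \right)} = \left(-1907 - 2277\right) + 2 \cdot 33 \frac{1}{1 + 2 \cdot 33^{2}} = -4184 + 2 \cdot 33 \frac{1}{1 + 2 \cdot 1089} = -4184 + 2 \cdot 33 \frac{1}{1 + 2178} = -4184 + 2 \cdot 33 \cdot \frac{1}{2179} = -4184 + \frac{66}{2179} = - \frac{9116870}{2179}$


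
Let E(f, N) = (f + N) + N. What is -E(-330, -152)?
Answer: 634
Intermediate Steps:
E(f, N) = f + 2*N (E(f, N) = (N + f) + N = f + 2*N)
-E(-330, -152) = -(-330 + 2*(-152)) = -(-330 - 304) = -1*(-634) = 634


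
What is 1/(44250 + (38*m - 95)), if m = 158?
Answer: 1/50159 ≈ 1.9937e-5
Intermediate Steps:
1/(44250 + (38*m - 95)) = 1/(44250 + (38*158 - 95)) = 1/(44250 + (6004 - 95)) = 1/(44250 + 5909) = 1/50159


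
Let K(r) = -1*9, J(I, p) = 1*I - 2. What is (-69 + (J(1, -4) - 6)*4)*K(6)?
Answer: 873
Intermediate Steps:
J(I, p) = -2 + I (J(I, p) = I - 2 = -2 + I)
K(r) = -9
(-69 + (J(1, -4) - 6)*4)*K(6) = (-69 + ((-2 + 1) - 6)*4)*(-9) = (-69 + (-1 - 6)*4)*(-9) = (-69 - 7*4)*(-9) = (-69 - 28)*(-9) = -97*(-9) = 873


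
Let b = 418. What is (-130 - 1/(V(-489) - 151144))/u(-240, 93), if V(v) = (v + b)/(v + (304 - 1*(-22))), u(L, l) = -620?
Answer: 3202731967/15274568620 ≈ 0.20968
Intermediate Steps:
V(v) = (418 + v)/(326 + v) (V(v) = (v + 418)/(v + (304 - 1*(-22))) = (418 + v)/(v + (304 + 22)) = (418 + v)/(v + 326) = (418 + v)/(326 + v))
(-130 - 1/(V(-489) - 151144))/u(-240, 93) = (-130 - 1/((418 - 489)/(326 - 489) - 151144))/(-620) = (-130 - 1/(-71/(-163) - 151144))*(-1/620) = (-130 - 1/(-1/163*(-71) - 151144))*(-1/620) = (-130 - 1/(71/163 - 151144))*(-1/620) = (-130 - 1/(-24636401/163))*(-1/620) = (-130 - 1*(-163/24636401))*(-1/620) = (-130 + 163/24636401)*(-1/620) = -3202731967/24636401*(-1/620) = 3202731967/15274568620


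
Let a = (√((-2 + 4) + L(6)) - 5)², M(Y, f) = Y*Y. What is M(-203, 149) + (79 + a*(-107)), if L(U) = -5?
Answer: 38934 + 1070*I*√3 ≈ 38934.0 + 1853.3*I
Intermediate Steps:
M(Y, f) = Y²
a = (-5 + I*√3)² (a = (√((-2 + 4) - 5) - 5)² = (√(2 - 5) - 5)² = (√(-3) - 5)² = (I*√3 - 5)² = (-5 + I*√3)² ≈ 22.0 - 17.32*I)
M(-203, 149) + (79 + a*(-107)) = (-203)² + (79 + (5 - I*√3)²*(-107)) = 41209 + (79 - 107*(5 - I*√3)²) = 41288 - 107*(5 - I*√3)²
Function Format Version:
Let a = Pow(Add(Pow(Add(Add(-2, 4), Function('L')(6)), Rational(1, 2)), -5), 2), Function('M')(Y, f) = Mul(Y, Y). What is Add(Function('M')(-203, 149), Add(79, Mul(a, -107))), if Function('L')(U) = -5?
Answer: Add(38934, Mul(1070, I, Pow(3, Rational(1, 2)))) ≈ Add(38934., Mul(1853.3, I))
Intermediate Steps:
Function('M')(Y, f) = Pow(Y, 2)
a = Pow(Add(-5, Mul(I, Pow(3, Rational(1, 2)))), 2) (a = Pow(Add(Pow(Add(Add(-2, 4), -5), Rational(1, 2)), -5), 2) = Pow(Add(Pow(Add(2, -5), Rational(1, 2)), -5), 2) = Pow(Add(Pow(-3, Rational(1, 2)), -5), 2) = Pow(Add(Mul(I, Pow(3, Rational(1, 2))), -5), 2) = Pow(Add(-5, Mul(I, Pow(3, Rational(1, 2)))), 2) ≈ Add(22.000, Mul(-17.320, I)))
Add(Function('M')(-203, 149), Add(79, Mul(a, -107))) = Add(Pow(-203, 2), Add(79, Mul(Pow(Add(5, Mul(-1, I, Pow(3, Rational(1, 2)))), 2), -107))) = Add(41209, Add(79, Mul(-107, Pow(Add(5, Mul(-1, I, Pow(3, Rational(1, 2)))), 2)))) = Add(41288, Mul(-107, Pow(Add(5, Mul(-1, I, Pow(3, Rational(1, 2)))), 2)))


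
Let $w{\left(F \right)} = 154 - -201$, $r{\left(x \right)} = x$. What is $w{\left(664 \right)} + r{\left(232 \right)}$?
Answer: $587$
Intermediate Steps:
$w{\left(F \right)} = 355$ ($w{\left(F \right)} = 154 + 201 = 355$)
$w{\left(664 \right)} + r{\left(232 \right)} = 355 + 232 = 587$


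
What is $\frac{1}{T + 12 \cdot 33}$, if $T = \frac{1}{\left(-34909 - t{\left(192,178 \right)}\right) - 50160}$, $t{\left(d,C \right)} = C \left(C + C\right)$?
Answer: $\frac{148437}{58781051} \approx 0.0025253$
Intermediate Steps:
$t{\left(d,C \right)} = 2 C^{2}$ ($t{\left(d,C \right)} = C 2 C = 2 C^{2}$)
$T = - \frac{1}{148437}$ ($T = \frac{1}{\left(-34909 - 2 \cdot 178^{2}\right) - 50160} = \frac{1}{\left(-34909 - 2 \cdot 31684\right) - 50160} = \frac{1}{\left(-34909 - 63368\right) - 50160} = \frac{1}{-98277 - 50160} = \frac{1}{-148437} = - \frac{1}{148437} \approx -6.7369 \cdot 10^{-6}$)
$\frac{1}{T + 12 \cdot 33} = \frac{1}{- \frac{1}{148437} + 12 \cdot 33} = \frac{1}{- \frac{1}{148437} + 396} = \frac{1}{\frac{58781051}{148437}} = \frac{148437}{58781051}$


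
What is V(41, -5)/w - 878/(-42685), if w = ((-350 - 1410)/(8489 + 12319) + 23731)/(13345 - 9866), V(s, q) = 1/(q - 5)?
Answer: 31137258893/5269387356070 ≈ 0.0059091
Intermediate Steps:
V(s, q) = 1/(-5 + q)
w = 61724111/9048879 (w = (-1760/20808 + 23731)/3479 = (-1760*1/20808 + 23731)*(1/3479) = (-220/2601 + 23731)*(1/3479) = (61724111/2601)*(1/3479) = 61724111/9048879 ≈ 6.8212)
V(41, -5)/w - 878/(-42685) = 1/((-5 - 5)*(61724111/9048879)) - 878/(-42685) = (9048879/61724111)/(-10) - 878*(-1/42685) = -1/10*9048879/61724111 + 878/42685 = -9048879/617241110 + 878/42685 = 31137258893/5269387356070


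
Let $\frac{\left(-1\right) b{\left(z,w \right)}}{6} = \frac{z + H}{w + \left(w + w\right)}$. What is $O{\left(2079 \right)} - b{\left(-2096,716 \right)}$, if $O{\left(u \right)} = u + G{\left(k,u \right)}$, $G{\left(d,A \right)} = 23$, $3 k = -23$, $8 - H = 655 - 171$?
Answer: $\frac{374972}{179} \approx 2094.8$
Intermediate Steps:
$H = -476$ ($H = 8 - \left(655 - 171\right) = 8 - 484 = -476$)
$k = - \frac{23}{3}$ ($k = \frac{1}{3} \left(-23\right) = - \frac{23}{3} \approx -7.6667$)
$O{\left(u \right)} = 23 + u$ ($O{\left(u \right)} = u + 23 = 23 + u$)
$b{\left(z,w \right)} = - \frac{2 \left(-476 + z\right)}{w}$ ($b{\left(z,w \right)} = - 6 \frac{z - 476}{w + \left(w + w\right)} = - 6 \frac{-476 + z}{w + 2 w} = - 6 \frac{-476 + z}{3 w} = - \frac{2 \left(-476 + z\right)}{w}$)
$O{\left(2079 \right)} - b{\left(-2096,716 \right)} = \left(23 + 2079\right) - \frac{2 \left(476 - -2096\right)}{716} = 2102 - 2 \cdot \frac{1}{716} \left(476 + 2096\right) = 2102 - 2 \cdot \frac{1}{716} \cdot 2572 = 2102 - \frac{1286}{179} = \frac{374972}{179}$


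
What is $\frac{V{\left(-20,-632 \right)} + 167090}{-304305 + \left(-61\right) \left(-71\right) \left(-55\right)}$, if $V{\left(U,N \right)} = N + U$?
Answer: $- \frac{83219}{271255} \approx -0.30679$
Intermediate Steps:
$\frac{V{\left(-20,-632 \right)} + 167090}{-304305 + \left(-61\right) \left(-71\right) \left(-55\right)} = \frac{\left(-632 - 20\right) + 167090}{-304305 + \left(-61\right) \left(-71\right) \left(-55\right)} = \frac{-652 + 167090}{-304305 + 4331 \left(-55\right)} = \frac{166438}{-304305 - 238205} = \frac{166438}{-542510} = 166438 \left(- \frac{1}{542510}\right) = - \frac{83219}{271255}$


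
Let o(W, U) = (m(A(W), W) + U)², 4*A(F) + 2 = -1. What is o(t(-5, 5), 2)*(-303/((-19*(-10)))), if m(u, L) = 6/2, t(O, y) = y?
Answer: -1515/38 ≈ -39.868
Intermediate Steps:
A(F) = -¾ (A(F) = -½ + (¼)*(-1) = -½ - ¼ = -¾)
m(u, L) = 3 (m(u, L) = 6*(½) = 3)
o(W, U) = (3 + U)²
o(t(-5, 5), 2)*(-303/((-19*(-10)))) = (3 + 2)²*(-303/((-19*(-10)))) = 5²*(-303/190) = 25*(-303*1/190) = 25*(-303/190) = -1515/38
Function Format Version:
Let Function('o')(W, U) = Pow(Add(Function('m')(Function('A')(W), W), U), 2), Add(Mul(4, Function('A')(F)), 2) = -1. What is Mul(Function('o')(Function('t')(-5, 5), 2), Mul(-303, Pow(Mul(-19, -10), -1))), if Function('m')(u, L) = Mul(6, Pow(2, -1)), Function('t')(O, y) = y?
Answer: Rational(-1515, 38) ≈ -39.868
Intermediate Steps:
Function('A')(F) = Rational(-3, 4) (Function('A')(F) = Add(Rational(-1, 2), Mul(Rational(1, 4), -1)) = Add(Rational(-1, 2), Rational(-1, 4)) = Rational(-3, 4))
Function('m')(u, L) = 3 (Function('m')(u, L) = Mul(6, Rational(1, 2)) = 3)
Function('o')(W, U) = Pow(Add(3, U), 2)
Mul(Function('o')(Function('t')(-5, 5), 2), Mul(-303, Pow(Mul(-19, -10), -1))) = Mul(Pow(Add(3, 2), 2), Mul(-303, Pow(Mul(-19, -10), -1))) = Mul(Pow(5, 2), Mul(-303, Pow(190, -1))) = Mul(25, Mul(-303, Rational(1, 190))) = Mul(25, Rational(-303, 190)) = Rational(-1515, 38)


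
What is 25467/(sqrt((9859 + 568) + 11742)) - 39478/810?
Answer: -19739/405 + 25467*sqrt(22169)/22169 ≈ 122.30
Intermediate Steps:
25467/(sqrt((9859 + 568) + 11742)) - 39478/810 = 25467/(sqrt(10427 + 11742)) - 39478*1/810 = 25467/(sqrt(22169)) - 19739/405 = 25467*(sqrt(22169)/22169) - 19739/405 = 25467*sqrt(22169)/22169 - 19739/405 = -19739/405 + 25467*sqrt(22169)/22169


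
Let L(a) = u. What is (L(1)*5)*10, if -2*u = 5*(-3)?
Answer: 375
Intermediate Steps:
u = 15/2 (u = -5*(-3)/2 = -1/2*(-15) = 15/2 ≈ 7.5000)
L(a) = 15/2
(L(1)*5)*10 = ((15/2)*5)*10 = (75/2)*10 = 375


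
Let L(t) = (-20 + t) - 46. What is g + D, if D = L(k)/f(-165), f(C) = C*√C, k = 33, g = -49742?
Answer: -49742 - I*√165/825 ≈ -49742.0 - 0.01557*I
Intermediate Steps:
f(C) = C^(3/2)
L(t) = -66 + t
D = -I*√165/825 (D = (-66 + 33)/((-165)^(3/2)) = -33*I*√165/27225 = -I*√165/825 ≈ -0.01557*I)
g + D = -49742 - I*√165/825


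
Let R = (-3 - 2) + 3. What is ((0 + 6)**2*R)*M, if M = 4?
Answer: -288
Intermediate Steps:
R = -2 (R = -5 + 3 = -2)
((0 + 6)**2*R)*M = ((0 + 6)**2*(-2))*4 = (6**2*(-2))*4 = (36*(-2))*4 = -72*4 = -288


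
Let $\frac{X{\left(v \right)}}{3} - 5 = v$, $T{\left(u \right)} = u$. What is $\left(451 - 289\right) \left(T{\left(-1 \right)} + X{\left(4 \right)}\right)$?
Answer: $4212$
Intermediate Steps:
$X{\left(v \right)} = 15 + 3 v$
$\left(451 - 289\right) \left(T{\left(-1 \right)} + X{\left(4 \right)}\right) = \left(451 - 289\right) \left(-1 + \left(15 + 3 \cdot 4\right)\right) = \left(451 - 289\right) \left(-1 + \left(15 + 12\right)\right) = \left(451 - 289\right) \left(-1 + 27\right) = 162 \cdot 26 = 4212$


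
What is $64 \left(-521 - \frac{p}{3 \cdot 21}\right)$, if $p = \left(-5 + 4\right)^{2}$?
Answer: $- \frac{2100736}{63} \approx -33345.0$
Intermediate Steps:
$p = 1$ ($p = \left(-1\right)^{2} = 1$)
$64 \left(-521 - \frac{p}{3 \cdot 21}\right) = 64 \left(-521 - 1 \frac{1}{3 \cdot 21}\right) = 64 \left(-521 - 1 \cdot \frac{1}{63}\right) = 64 \left(-521 - \frac{1}{63}\right) = 64 \left(- \frac{32824}{63}\right) = - \frac{2100736}{63}$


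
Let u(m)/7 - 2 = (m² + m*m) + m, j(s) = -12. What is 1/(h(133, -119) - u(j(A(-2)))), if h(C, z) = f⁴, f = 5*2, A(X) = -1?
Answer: 1/8054 ≈ 0.00012416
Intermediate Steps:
f = 10
u(m) = 14 + 7*m + 14*m² (u(m) = 14 + 7*((m² + m*m) + m) = 14 + 7*((m² + m²) + m) = 14 + 7*(2*m² + m) = 14 + 7*(m + 2*m²) = 14 + (7*m + 14*m²) = 14 + 7*m + 14*m²)
h(C, z) = 10000 (h(C, z) = 10⁴ = 10000)
1/(h(133, -119) - u(j(A(-2)))) = 1/(10000 - (14 + 7*(-12) + 14*(-12)²)) = 1/(10000 - (14 - 84 + 14*144)) = 1/(10000 - (14 - 84 + 2016)) = 1/(10000 - 1*1946) = 1/(10000 - 1946) = 1/8054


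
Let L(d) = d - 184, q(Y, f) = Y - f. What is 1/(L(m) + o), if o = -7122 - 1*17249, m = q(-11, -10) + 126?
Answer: -1/24430 ≈ -4.0933e-5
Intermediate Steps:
m = 125 (m = (-11 - 1*(-10)) + 126 = (-11 + 10) + 126 = -1 + 126 = 125)
o = -24371 (o = -7122 - 17249 = -24371)
L(d) = -184 + d
1/(L(m) + o) = 1/((-184 + 125) - 24371) = 1/(-59 - 24371) = 1/(-24430) = -1/24430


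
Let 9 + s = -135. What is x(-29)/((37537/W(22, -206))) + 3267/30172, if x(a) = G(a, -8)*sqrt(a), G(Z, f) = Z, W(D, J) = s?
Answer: 3267/30172 + 4176*I*sqrt(29)/37537 ≈ 0.10828 + 0.5991*I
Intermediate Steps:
s = -144 (s = -9 - 135 = -144)
W(D, J) = -144
x(a) = a**(3/2) (x(a) = a*sqrt(a) = a**(3/2))
x(-29)/((37537/W(22, -206))) + 3267/30172 = (-29)**(3/2)/((37537/(-144))) + 3267/30172 = (-29*I*sqrt(29))/((37537*(-1/144))) + 3267*(1/30172) = (-29*I*sqrt(29))/(-37537/144) + 3267/30172 = -29*I*sqrt(29)*(-144/37537) + 3267/30172 = 4176*I*sqrt(29)/37537 + 3267/30172 = 3267/30172 + 4176*I*sqrt(29)/37537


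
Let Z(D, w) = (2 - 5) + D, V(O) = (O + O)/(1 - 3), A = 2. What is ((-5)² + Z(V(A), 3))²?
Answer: 400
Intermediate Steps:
V(O) = -O (V(O) = (2*O)/(-2) = (2*O)*(-½) = -O)
Z(D, w) = -3 + D
((-5)² + Z(V(A), 3))² = ((-5)² + (-3 - 1*2))² = (25 + (-3 - 2))² = (25 - 5)² = 20² = 400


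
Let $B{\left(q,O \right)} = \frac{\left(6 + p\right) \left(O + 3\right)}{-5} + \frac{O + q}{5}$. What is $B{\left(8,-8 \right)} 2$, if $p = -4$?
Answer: $4$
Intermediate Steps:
$B{\left(q,O \right)} = - \frac{6}{5} - \frac{O}{5} + \frac{q}{5}$ ($B{\left(q,O \right)} = \frac{\left(6 - 4\right) \left(O + 3\right)}{-5} + \frac{O + q}{5} = 2 \left(3 + O\right) \left(- \frac{1}{5}\right) + \left(O + q\right) \frac{1}{5} = \left(6 + 2 O\right) \left(- \frac{1}{5}\right) + \left(\frac{O}{5} + \frac{q}{5}\right) = \left(- \frac{6}{5} - \frac{2 O}{5}\right) + \left(\frac{O}{5} + \frac{q}{5}\right) = - \frac{6}{5} - \frac{O}{5} + \frac{q}{5}$)
$B{\left(8,-8 \right)} 2 = \left(- \frac{6}{5} - - \frac{8}{5} + \frac{1}{5} \cdot 8\right) 2 = \left(- \frac{6}{5} + \frac{8}{5} + \frac{8}{5}\right) 2 = 2 \cdot 2 = 4$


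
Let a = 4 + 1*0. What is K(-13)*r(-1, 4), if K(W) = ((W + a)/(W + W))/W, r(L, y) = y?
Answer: -18/169 ≈ -0.10651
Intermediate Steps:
a = 4 (a = 4 + 0 = 4)
K(W) = (4 + W)/(2*W²) (K(W) = ((W + 4)/(W + W))/W = ((4 + W)/((2*W)))/W = ((4 + W)*(1/(2*W)))/W = ((4 + W)/(2*W))/W = (4 + W)/(2*W²))
K(-13)*r(-1, 4) = ((½)*(4 - 13)/(-13)²)*4 = ((½)*(1/169)*(-9))*4 = -9/338*4 = -18/169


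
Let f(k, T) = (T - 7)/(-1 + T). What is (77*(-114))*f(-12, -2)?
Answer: -26334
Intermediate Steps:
f(k, T) = (-7 + T)/(-1 + T)
(77*(-114))*f(-12, -2) = (77*(-114))*((-7 - 2)/(-1 - 2)) = -8778*(-9)/(-3) = -(-2926)*(-9) = -8778*3 = -26334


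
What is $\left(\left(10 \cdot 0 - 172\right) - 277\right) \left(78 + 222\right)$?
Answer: $-134700$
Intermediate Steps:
$\left(\left(10 \cdot 0 - 172\right) - 277\right) \left(78 + 222\right) = \left(\left(0 - 172\right) - 277\right) 300 = \left(-172 - 277\right) 300 = \left(-449\right) 300 = -134700$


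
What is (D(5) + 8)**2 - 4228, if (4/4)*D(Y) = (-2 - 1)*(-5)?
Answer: -3699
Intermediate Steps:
D(Y) = 15 (D(Y) = (-2 - 1)*(-5) = -3*(-5) = 15)
(D(5) + 8)**2 - 4228 = (15 + 8)**2 - 4228 = 23**2 - 4228 = 529 - 4228 = -3699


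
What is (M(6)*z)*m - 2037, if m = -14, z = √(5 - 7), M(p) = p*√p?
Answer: -2037 - 168*I*√3 ≈ -2037.0 - 290.98*I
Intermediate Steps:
M(p) = p^(3/2)
z = I*√2 (z = √(-2) = I*√2 ≈ 1.4142*I)
(M(6)*z)*m - 2037 = (6^(3/2)*(I*√2))*(-14) - 2037 = ((6*√6)*(I*√2))*(-14) - 2037 = (12*I*√3)*(-14) - 2037 = -168*I*√3 - 2037 = -2037 - 168*I*√3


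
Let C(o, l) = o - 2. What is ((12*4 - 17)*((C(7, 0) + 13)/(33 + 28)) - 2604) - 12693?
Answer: -932559/61 ≈ -15288.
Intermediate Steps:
C(o, l) = -2 + o
((12*4 - 17)*((C(7, 0) + 13)/(33 + 28)) - 2604) - 12693 = ((12*4 - 17)*(((-2 + 7) + 13)/(33 + 28)) - 2604) - 12693 = ((48 - 17)*((5 + 13)/61) - 2604) - 12693 = (31*(18*(1/61)) - 2604) - 12693 = (31*(18/61) - 2604) - 12693 = (558/61 - 2604) - 12693 = -158286/61 - 12693 = -932559/61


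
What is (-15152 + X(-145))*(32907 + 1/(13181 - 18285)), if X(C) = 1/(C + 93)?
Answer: -132334417729935/265408 ≈ -4.9861e+8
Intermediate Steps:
X(C) = 1/(93 + C)
(-15152 + X(-145))*(32907 + 1/(13181 - 18285)) = (-15152 + 1/(93 - 145))*(32907 + 1/(13181 - 18285)) = (-15152 + 1/(-52))*(32907 + 1/(-5104)) = (-15152 - 1/52)*(32907 - 1/5104) = -787905/52*167957327/5104 = -132334417729935/265408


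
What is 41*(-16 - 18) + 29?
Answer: -1365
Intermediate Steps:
41*(-16 - 18) + 29 = 41*(-34) + 29 = -1394 + 29 = -1365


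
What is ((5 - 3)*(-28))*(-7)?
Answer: 392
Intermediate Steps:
((5 - 3)*(-28))*(-7) = (2*(-28))*(-7) = -56*(-7) = 392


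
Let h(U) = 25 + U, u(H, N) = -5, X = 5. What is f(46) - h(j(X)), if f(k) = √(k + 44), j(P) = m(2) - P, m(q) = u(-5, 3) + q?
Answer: -17 + 3*√10 ≈ -7.5132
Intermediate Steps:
m(q) = -5 + q
j(P) = -3 - P (j(P) = (-5 + 2) - P = -3 - P)
f(k) = √(44 + k)
f(46) - h(j(X)) = √(44 + 46) - (25 + (-3 - 1*5)) = √90 - (25 + (-3 - 5)) = 3*√10 - (25 - 8) = 3*√10 - 1*17 = 3*√10 - 17 = -17 + 3*√10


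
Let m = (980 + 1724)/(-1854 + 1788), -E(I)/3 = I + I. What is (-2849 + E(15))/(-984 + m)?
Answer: 96987/33824 ≈ 2.8674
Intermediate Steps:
E(I) = -6*I (E(I) = -3*(I + I) = -6*I)
m = -1352/33 (m = 2704/(-66) = 2704*(-1/66) = -1352/33 ≈ -40.970)
(-2849 + E(15))/(-984 + m) = (-2849 - 6*15)/(-984 - 1352/33) = (-2849 - 90)/(-33824/33) = -2939*(-33/33824) = 96987/33824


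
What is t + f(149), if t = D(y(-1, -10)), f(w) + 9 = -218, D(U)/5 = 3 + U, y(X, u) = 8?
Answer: -172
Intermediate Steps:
D(U) = 15 + 5*U (D(U) = 5*(3 + U) = 15 + 5*U)
f(w) = -227 (f(w) = -9 - 218 = -227)
t = 55 (t = 15 + 5*8 = 15 + 40 = 55)
t + f(149) = 55 - 227 = -172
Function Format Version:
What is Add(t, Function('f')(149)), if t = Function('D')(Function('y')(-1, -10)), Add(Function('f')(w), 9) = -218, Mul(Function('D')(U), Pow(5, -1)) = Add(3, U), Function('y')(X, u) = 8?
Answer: -172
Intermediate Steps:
Function('D')(U) = Add(15, Mul(5, U)) (Function('D')(U) = Mul(5, Add(3, U)) = Add(15, Mul(5, U)))
Function('f')(w) = -227 (Function('f')(w) = Add(-9, -218) = -227)
t = 55 (t = Add(15, Mul(5, 8)) = Add(15, 40) = 55)
Add(t, Function('f')(149)) = Add(55, -227) = -172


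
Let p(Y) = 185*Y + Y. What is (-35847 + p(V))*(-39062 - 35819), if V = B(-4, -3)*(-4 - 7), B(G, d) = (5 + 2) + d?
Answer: 3297085311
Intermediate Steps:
B(G, d) = 7 + d
V = -44 (V = (7 - 3)*(-4 - 7) = 4*(-11) = -44)
p(Y) = 186*Y
(-35847 + p(V))*(-39062 - 35819) = (-35847 + 186*(-44))*(-39062 - 35819) = (-35847 - 8184)*(-74881) = -44031*(-74881) = 3297085311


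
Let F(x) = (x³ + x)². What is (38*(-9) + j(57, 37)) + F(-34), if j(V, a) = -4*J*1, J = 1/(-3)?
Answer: 4642433710/3 ≈ 1.5475e+9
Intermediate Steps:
J = -⅓ ≈ -0.33333
F(x) = (x + x³)²
j(V, a) = 4/3 (j(V, a) = -4*(-⅓)*1 = (4/3)*1 = 4/3)
(38*(-9) + j(57, 37)) + F(-34) = (38*(-9) + 4/3) + (-34)²*(1 + (-34)²)² = (-342 + 4/3) + 1156*(1 + 1156)² = -1022/3 + 1156*1157² = -1022/3 + 1156*1338649 = -1022/3 + 1547478244 = 4642433710/3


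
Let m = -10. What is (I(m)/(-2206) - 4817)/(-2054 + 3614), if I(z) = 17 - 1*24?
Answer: -2125259/688272 ≈ -3.0878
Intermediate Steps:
I(z) = -7 (I(z) = 17 - 24 = -7)
(I(m)/(-2206) - 4817)/(-2054 + 3614) = (-7/(-2206) - 4817)/(-2054 + 3614) = (-7*(-1/2206) - 4817)/1560 = (7/2206 - 4817)*(1/1560) = -10626295/2206*1/1560 = -2125259/688272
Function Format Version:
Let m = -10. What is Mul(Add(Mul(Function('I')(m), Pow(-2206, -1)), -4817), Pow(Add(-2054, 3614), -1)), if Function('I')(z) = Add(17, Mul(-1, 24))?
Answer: Rational(-2125259, 688272) ≈ -3.0878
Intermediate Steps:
Function('I')(z) = -7 (Function('I')(z) = Add(17, -24) = -7)
Mul(Add(Mul(Function('I')(m), Pow(-2206, -1)), -4817), Pow(Add(-2054, 3614), -1)) = Mul(Add(Mul(-7, Pow(-2206, -1)), -4817), Pow(Add(-2054, 3614), -1)) = Mul(Add(Mul(-7, Rational(-1, 2206)), -4817), Pow(1560, -1)) = Mul(Add(Rational(7, 2206), -4817), Rational(1, 1560)) = Mul(Rational(-10626295, 2206), Rational(1, 1560)) = Rational(-2125259, 688272)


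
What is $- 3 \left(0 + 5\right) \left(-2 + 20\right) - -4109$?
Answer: $3839$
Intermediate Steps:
$- 3 \left(0 + 5\right) \left(-2 + 20\right) - -4109 = \left(-3\right) 5 \cdot 18 + 4109 = \left(-15\right) 18 + 4109 = -270 + 4109 = 3839$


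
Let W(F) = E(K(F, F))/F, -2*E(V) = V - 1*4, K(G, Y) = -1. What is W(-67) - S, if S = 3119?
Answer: -417951/134 ≈ -3119.0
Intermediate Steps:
E(V) = 2 - V/2 (E(V) = -(V - 1*4)/2 = -(V - 4)/2 = -(-4 + V)/2 = 2 - V/2)
W(F) = 5/(2*F) (W(F) = (2 - 1/2*(-1))/F = (2 + 1/2)/F = 5/(2*F))
W(-67) - S = (5/2)/(-67) - 1*3119 = (5/2)*(-1/67) - 3119 = -5/134 - 3119 = -417951/134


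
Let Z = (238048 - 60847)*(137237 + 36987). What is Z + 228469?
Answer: 30872895493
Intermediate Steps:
Z = 30872667024 (Z = 177201*174224 = 30872667024)
Z + 228469 = 30872667024 + 228469 = 30872895493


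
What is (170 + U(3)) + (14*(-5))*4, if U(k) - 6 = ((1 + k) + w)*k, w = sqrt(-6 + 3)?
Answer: -92 + 3*I*sqrt(3) ≈ -92.0 + 5.1962*I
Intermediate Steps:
w = I*sqrt(3) (w = sqrt(-3) = I*sqrt(3) ≈ 1.732*I)
U(k) = 6 + k*(1 + k + I*sqrt(3)) (U(k) = 6 + ((1 + k) + I*sqrt(3))*k = 6 + (1 + k + I*sqrt(3))*k = 6 + k*(1 + k + I*sqrt(3)))
(170 + U(3)) + (14*(-5))*4 = (170 + (6 + 3 + 3**2 + I*3*sqrt(3))) + (14*(-5))*4 = (170 + (6 + 3 + 9 + 3*I*sqrt(3))) - 70*4 = (170 + (18 + 3*I*sqrt(3))) - 280 = (188 + 3*I*sqrt(3)) - 280 = -92 + 3*I*sqrt(3)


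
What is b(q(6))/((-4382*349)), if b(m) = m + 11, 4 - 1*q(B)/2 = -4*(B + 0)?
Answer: -67/1529318 ≈ -4.3810e-5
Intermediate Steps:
q(B) = 8 + 8*B (q(B) = 8 - (-8)*(B + 0) = 8 - (-8)*B = 8 + 8*B)
b(m) = 11 + m
b(q(6))/((-4382*349)) = (11 + (8 + 8*6))/((-4382*349)) = (11 + (8 + 48))/(-1529318) = (11 + 56)*(-1/1529318) = 67*(-1/1529318) = -67/1529318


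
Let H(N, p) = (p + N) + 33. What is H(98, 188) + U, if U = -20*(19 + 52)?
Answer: -1101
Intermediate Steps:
H(N, p) = 33 + N + p (H(N, p) = (N + p) + 33 = 33 + N + p)
U = -1420 (U = -20*71 = -1420)
H(98, 188) + U = (33 + 98 + 188) - 1420 = 319 - 1420 = -1101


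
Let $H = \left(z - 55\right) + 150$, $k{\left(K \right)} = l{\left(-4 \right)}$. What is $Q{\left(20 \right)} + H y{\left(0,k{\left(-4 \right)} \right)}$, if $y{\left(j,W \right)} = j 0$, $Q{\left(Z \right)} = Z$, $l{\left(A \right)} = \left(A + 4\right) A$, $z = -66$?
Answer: $20$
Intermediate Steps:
$l{\left(A \right)} = A \left(4 + A\right)$ ($l{\left(A \right)} = \left(4 + A\right) A = A \left(4 + A\right)$)
$k{\left(K \right)} = 0$ ($k{\left(K \right)} = - 4 \left(4 - 4\right) = \left(-4\right) 0 = 0$)
$H = 29$ ($H = \left(-66 - 55\right) + 150 = -121 + 150 = 29$)
$y{\left(j,W \right)} = 0$
$Q{\left(20 \right)} + H y{\left(0,k{\left(-4 \right)} \right)} = 20 + 29 \cdot 0 = 20 + 0 = 20$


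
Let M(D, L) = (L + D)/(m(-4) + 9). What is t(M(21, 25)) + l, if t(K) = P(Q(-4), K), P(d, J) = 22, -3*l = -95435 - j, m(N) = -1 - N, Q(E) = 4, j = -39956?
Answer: 18515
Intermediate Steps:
l = 18493 (l = -(-95435 - 1*(-39956))/3 = -(-95435 + 39956)/3 = -⅓*(-55479) = 18493)
M(D, L) = D/12 + L/12 (M(D, L) = (L + D)/((-1 - 1*(-4)) + 9) = (D + L)/((-1 + 4) + 9) = (D + L)/(3 + 9) = (D + L)/12 = (D + L)*(1/12) = D/12 + L/12)
t(K) = 22
t(M(21, 25)) + l = 22 + 18493 = 18515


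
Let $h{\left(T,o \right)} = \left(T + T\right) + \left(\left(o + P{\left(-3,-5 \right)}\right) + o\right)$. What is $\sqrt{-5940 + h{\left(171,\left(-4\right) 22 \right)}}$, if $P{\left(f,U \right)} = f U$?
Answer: $i \sqrt{5759} \approx 75.888 i$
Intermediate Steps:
$P{\left(f,U \right)} = U f$
$h{\left(T,o \right)} = 15 + 2 T + 2 o$ ($h{\left(T,o \right)} = \left(T + T\right) + \left(\left(o - -15\right) + o\right) = 2 T + \left(\left(o + 15\right) + o\right) = 2 T + \left(\left(15 + o\right) + o\right) = 2 T + \left(15 + 2 o\right) = 15 + 2 T + 2 o$)
$\sqrt{-5940 + h{\left(171,\left(-4\right) 22 \right)}} = \sqrt{-5940 + \left(15 + 2 \cdot 171 + 2 \left(\left(-4\right) 22\right)\right)} = \sqrt{-5940 + \left(15 + 342 + 2 \left(-88\right)\right)} = \sqrt{-5940 + \left(15 + 342 - 176\right)} = \sqrt{-5940 + 181} = \sqrt{-5759} = i \sqrt{5759}$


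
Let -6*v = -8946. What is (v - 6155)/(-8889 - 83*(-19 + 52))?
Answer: 1166/2907 ≈ 0.40110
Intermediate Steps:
v = 1491 (v = -1/6*(-8946) = 1491)
(v - 6155)/(-8889 - 83*(-19 + 52)) = (1491 - 6155)/(-8889 - 83*(-19 + 52)) = -4664/(-8889 - 83*33) = -4664/(-8889 - 2739) = -4664/(-11628) = -4664*(-1/11628) = 1166/2907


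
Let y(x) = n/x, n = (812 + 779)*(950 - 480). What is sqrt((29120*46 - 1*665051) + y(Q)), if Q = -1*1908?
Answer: sqrt(68165371346)/318 ≈ 821.02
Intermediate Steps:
Q = -1908
n = 747770 (n = 1591*470 = 747770)
y(x) = 747770/x
sqrt((29120*46 - 1*665051) + y(Q)) = sqrt((29120*46 - 1*665051) + 747770/(-1908)) = sqrt((1339520 - 665051) + 747770*(-1/1908)) = sqrt(674469 - 373885/954) = sqrt(643069541/954) = sqrt(68165371346)/318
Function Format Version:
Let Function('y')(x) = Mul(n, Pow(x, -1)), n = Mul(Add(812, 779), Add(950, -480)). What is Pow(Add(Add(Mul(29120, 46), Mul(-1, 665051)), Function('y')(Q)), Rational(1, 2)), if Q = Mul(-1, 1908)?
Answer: Mul(Rational(1, 318), Pow(68165371346, Rational(1, 2))) ≈ 821.02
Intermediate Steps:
Q = -1908
n = 747770 (n = Mul(1591, 470) = 747770)
Function('y')(x) = Mul(747770, Pow(x, -1))
Pow(Add(Add(Mul(29120, 46), Mul(-1, 665051)), Function('y')(Q)), Rational(1, 2)) = Pow(Add(Add(Mul(29120, 46), Mul(-1, 665051)), Mul(747770, Pow(-1908, -1))), Rational(1, 2)) = Pow(Add(Add(1339520, -665051), Mul(747770, Rational(-1, 1908))), Rational(1, 2)) = Pow(Add(674469, Rational(-373885, 954)), Rational(1, 2)) = Pow(Rational(643069541, 954), Rational(1, 2)) = Mul(Rational(1, 318), Pow(68165371346, Rational(1, 2)))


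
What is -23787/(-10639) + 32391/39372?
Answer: 427049871/139626236 ≈ 3.0585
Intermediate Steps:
-23787/(-10639) + 32391/39372 = -23787*(-1/10639) + 32391*(1/39372) = 23787/10639 + 10797/13124 = 427049871/139626236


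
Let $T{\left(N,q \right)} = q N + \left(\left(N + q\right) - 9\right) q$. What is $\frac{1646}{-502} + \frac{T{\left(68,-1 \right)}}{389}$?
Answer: $- \frac{351773}{97639} \approx -3.6028$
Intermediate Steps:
$T{\left(N,q \right)} = N q + q \left(-9 + N + q\right)$ ($T{\left(N,q \right)} = N q + \left(-9 + N + q\right) q = N q + q \left(-9 + N + q\right)$)
$\frac{1646}{-502} + \frac{T{\left(68,-1 \right)}}{389} = \frac{1646}{-502} + \frac{\left(-1\right) \left(-9 - 1 + 2 \cdot 68\right)}{389} = 1646 \left(- \frac{1}{502}\right) + - (-9 - 1 + 136) \frac{1}{389} = - \frac{823}{251} + \left(-1\right) 126 \cdot \frac{1}{389} = - \frac{823}{251} - \frac{126}{389} = - \frac{351773}{97639}$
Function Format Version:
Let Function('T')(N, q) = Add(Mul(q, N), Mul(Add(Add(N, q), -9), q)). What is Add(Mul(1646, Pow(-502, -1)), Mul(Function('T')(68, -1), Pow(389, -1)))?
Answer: Rational(-351773, 97639) ≈ -3.6028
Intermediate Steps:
Function('T')(N, q) = Add(Mul(N, q), Mul(q, Add(-9, N, q))) (Function('T')(N, q) = Add(Mul(N, q), Mul(Add(-9, N, q), q)) = Add(Mul(N, q), Mul(q, Add(-9, N, q))))
Add(Mul(1646, Pow(-502, -1)), Mul(Function('T')(68, -1), Pow(389, -1))) = Add(Mul(1646, Pow(-502, -1)), Mul(Mul(-1, Add(-9, -1, Mul(2, 68))), Pow(389, -1))) = Add(Mul(1646, Rational(-1, 502)), Mul(Mul(-1, Add(-9, -1, 136)), Rational(1, 389))) = Add(Rational(-823, 251), Mul(Mul(-1, 126), Rational(1, 389))) = Add(Rational(-823, 251), Mul(-126, Rational(1, 389))) = Add(Rational(-823, 251), Rational(-126, 389)) = Rational(-351773, 97639)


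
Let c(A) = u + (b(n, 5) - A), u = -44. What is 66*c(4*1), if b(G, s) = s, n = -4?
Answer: -2838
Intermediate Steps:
c(A) = -39 - A (c(A) = -44 + (5 - A) = -39 - A)
66*c(4*1) = 66*(-39 - 4) = 66*(-43) = -2838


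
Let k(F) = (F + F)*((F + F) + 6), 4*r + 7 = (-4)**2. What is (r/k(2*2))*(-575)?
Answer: -5175/448 ≈ -11.551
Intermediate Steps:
r = 9/4 (r = -7/4 + (1/4)*(-4)**2 = -7/4 + (1/4)*16 = -7/4 + 4 = 9/4 ≈ 2.2500)
k(F) = 2*F*(6 + 2*F) (k(F) = (2*F)*(2*F + 6) = (2*F)*(6 + 2*F) = 2*F*(6 + 2*F))
(r/k(2*2))*(-575) = (9/(4*((4*(2*2)*(3 + 2*2)))))*(-575) = (9/(4*((4*4*(3 + 4)))))*(-575) = (9/(4*((4*4*7))))*(-575) = ((9/4)/112)*(-575) = ((9/4)*(1/112))*(-575) = (9/448)*(-575) = -5175/448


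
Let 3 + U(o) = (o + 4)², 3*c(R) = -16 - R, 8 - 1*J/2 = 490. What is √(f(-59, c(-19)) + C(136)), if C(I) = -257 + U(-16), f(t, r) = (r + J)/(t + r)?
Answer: I*√334370/58 ≈ 9.9698*I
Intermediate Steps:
J = -964 (J = 16 - 2*490 = 16 - 980 = -964)
c(R) = -16/3 - R/3 (c(R) = (-16 - R)/3 = -16/3 - R/3)
f(t, r) = (-964 + r)/(r + t) (f(t, r) = (r - 964)/(t + r) = (-964 + r)/(r + t))
U(o) = -3 + (4 + o)² (U(o) = -3 + (o + 4)² = -3 + (4 + o)²)
C(I) = -116 (C(I) = -257 + (-3 + (4 - 16)²) = -257 + (-3 + (-12)²) = -257 + (-3 + 144) = -257 + 141 = -116)
√(f(-59, c(-19)) + C(136)) = √((-964 + (-16/3 - ⅓*(-19)))/((-16/3 - ⅓*(-19)) - 59) - 116) = √((-964 + (-16/3 + 19/3))/((-16/3 + 19/3) - 59) - 116) = √((-964 + 1)/(1 - 59) - 116) = √(-963/(-58) - 116) = √(-1/58*(-963) - 116) = √(963/58 - 116) = √(-5765/58) = I*√334370/58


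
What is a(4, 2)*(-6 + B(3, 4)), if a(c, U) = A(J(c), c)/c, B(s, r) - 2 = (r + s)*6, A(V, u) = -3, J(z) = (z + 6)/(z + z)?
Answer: -57/2 ≈ -28.500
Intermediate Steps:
J(z) = (6 + z)/(2*z) (J(z) = (6 + z)/((2*z)) = (6 + z)*(1/(2*z)) = (6 + z)/(2*z))
B(s, r) = 2 + 6*r + 6*s (B(s, r) = 2 + (r + s)*6 = 2 + (6*r + 6*s) = 2 + 6*r + 6*s)
a(c, U) = -3/c
a(4, 2)*(-6 + B(3, 4)) = (-3/4)*(-6 + (2 + 6*4 + 6*3)) = (-3*¼)*(-6 + (2 + 24 + 18)) = -3*(-6 + 44)/4 = -¾*38 = -57/2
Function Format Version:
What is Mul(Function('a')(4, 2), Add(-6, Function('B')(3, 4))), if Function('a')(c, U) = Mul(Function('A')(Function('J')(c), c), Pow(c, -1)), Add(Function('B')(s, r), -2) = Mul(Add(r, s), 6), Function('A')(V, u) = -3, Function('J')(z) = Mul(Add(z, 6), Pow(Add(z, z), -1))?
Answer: Rational(-57, 2) ≈ -28.500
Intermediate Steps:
Function('J')(z) = Mul(Rational(1, 2), Pow(z, -1), Add(6, z)) (Function('J')(z) = Mul(Add(6, z), Pow(Mul(2, z), -1)) = Mul(Add(6, z), Mul(Rational(1, 2), Pow(z, -1))) = Mul(Rational(1, 2), Pow(z, -1), Add(6, z)))
Function('B')(s, r) = Add(2, Mul(6, r), Mul(6, s)) (Function('B')(s, r) = Add(2, Mul(Add(r, s), 6)) = Add(2, Add(Mul(6, r), Mul(6, s))) = Add(2, Mul(6, r), Mul(6, s)))
Function('a')(c, U) = Mul(-3, Pow(c, -1))
Mul(Function('a')(4, 2), Add(-6, Function('B')(3, 4))) = Mul(Mul(-3, Pow(4, -1)), Add(-6, Add(2, Mul(6, 4), Mul(6, 3)))) = Mul(Mul(-3, Rational(1, 4)), Add(-6, Add(2, 24, 18))) = Mul(Rational(-3, 4), Add(-6, 44)) = Mul(Rational(-3, 4), 38) = Rational(-57, 2)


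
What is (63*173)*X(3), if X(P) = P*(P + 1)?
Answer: 130788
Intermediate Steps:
X(P) = P*(1 + P)
(63*173)*X(3) = (63*173)*(3*(1 + 3)) = 10899*(3*4) = 10899*12 = 130788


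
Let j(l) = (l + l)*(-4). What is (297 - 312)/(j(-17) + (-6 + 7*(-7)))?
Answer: -5/27 ≈ -0.18519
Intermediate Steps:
j(l) = -8*l (j(l) = (2*l)*(-4) = -8*l)
(297 - 312)/(j(-17) + (-6 + 7*(-7))) = (297 - 312)/(-8*(-17) + (-6 + 7*(-7))) = -15/(136 + (-6 - 49)) = -15/(136 - 55) = -15/81 = -15*1/81 = -5/27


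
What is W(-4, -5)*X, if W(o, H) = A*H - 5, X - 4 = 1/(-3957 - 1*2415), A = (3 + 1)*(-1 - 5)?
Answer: 2931005/6372 ≈ 459.98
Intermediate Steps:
A = -24 (A = 4*(-6) = -24)
X = 25487/6372 (X = 4 + 1/(-3957 - 1*2415) = 4 + 1/(-3957 - 2415) = 4 + 1/(-6372) = 4 - 1/6372 = 25487/6372 ≈ 3.9998)
W(o, H) = -5 - 24*H (W(o, H) = -24*H - 5 = -5 - 24*H)
W(-4, -5)*X = (-5 - 24*(-5))*(25487/6372) = (-5 + 120)*(25487/6372) = 115*(25487/6372) = 2931005/6372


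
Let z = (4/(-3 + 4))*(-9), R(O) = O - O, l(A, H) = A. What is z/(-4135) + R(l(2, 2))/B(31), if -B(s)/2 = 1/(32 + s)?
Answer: 36/4135 ≈ 0.0087062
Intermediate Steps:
B(s) = -2/(32 + s)
R(O) = 0
z = -36 (z = (4/1)*(-9) = (1*4)*(-9) = 4*(-9) = -36)
z/(-4135) + R(l(2, 2))/B(31) = -36/(-4135) + 0/((-2/(32 + 31))) = -36*(-1/4135) + 0/((-2/63)) = 36/4135 + 0/((-2*1/63)) = 36/4135 + 0/(-2/63) = 36/4135 + 0*(-63/2) = 36/4135 + 0 = 36/4135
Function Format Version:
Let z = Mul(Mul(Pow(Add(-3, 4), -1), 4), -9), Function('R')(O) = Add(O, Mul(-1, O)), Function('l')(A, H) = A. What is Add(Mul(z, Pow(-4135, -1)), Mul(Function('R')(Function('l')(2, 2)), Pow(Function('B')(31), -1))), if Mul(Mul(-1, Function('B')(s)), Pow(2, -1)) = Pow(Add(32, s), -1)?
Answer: Rational(36, 4135) ≈ 0.0087062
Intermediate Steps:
Function('B')(s) = Mul(-2, Pow(Add(32, s), -1))
Function('R')(O) = 0
z = -36 (z = Mul(Mul(Pow(1, -1), 4), -9) = Mul(Mul(1, 4), -9) = Mul(4, -9) = -36)
Add(Mul(z, Pow(-4135, -1)), Mul(Function('R')(Function('l')(2, 2)), Pow(Function('B')(31), -1))) = Add(Mul(-36, Pow(-4135, -1)), Mul(0, Pow(Mul(-2, Pow(Add(32, 31), -1)), -1))) = Add(Mul(-36, Rational(-1, 4135)), Mul(0, Pow(Mul(-2, Pow(63, -1)), -1))) = Add(Rational(36, 4135), Mul(0, Pow(Mul(-2, Rational(1, 63)), -1))) = Add(Rational(36, 4135), Mul(0, Pow(Rational(-2, 63), -1))) = Add(Rational(36, 4135), Mul(0, Rational(-63, 2))) = Add(Rational(36, 4135), 0) = Rational(36, 4135)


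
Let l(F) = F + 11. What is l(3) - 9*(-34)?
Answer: 320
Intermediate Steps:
l(F) = 11 + F
l(3) - 9*(-34) = (11 + 3) - 9*(-34) = 14 + 306 = 320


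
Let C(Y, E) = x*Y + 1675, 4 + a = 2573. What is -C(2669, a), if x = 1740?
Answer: -4645735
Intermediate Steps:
a = 2569 (a = -4 + 2573 = 2569)
C(Y, E) = 1675 + 1740*Y (C(Y, E) = 1740*Y + 1675 = 1675 + 1740*Y)
-C(2669, a) = -(1675 + 1740*2669) = -(1675 + 4644060) = -1*4645735 = -4645735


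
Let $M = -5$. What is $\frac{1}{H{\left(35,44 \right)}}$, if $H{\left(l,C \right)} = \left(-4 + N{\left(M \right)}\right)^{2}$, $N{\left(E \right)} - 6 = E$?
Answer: $\frac{1}{9} \approx 0.11111$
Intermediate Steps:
$N{\left(E \right)} = 6 + E$
$H{\left(l,C \right)} = 9$ ($H{\left(l,C \right)} = \left(-4 + \left(6 - 5\right)\right)^{2} = \left(-4 + 1\right)^{2} = \left(-3\right)^{2} = 9$)
$\frac{1}{H{\left(35,44 \right)}} = \frac{1}{9}$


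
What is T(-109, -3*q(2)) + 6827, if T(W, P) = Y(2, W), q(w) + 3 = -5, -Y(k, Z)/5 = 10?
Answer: 6777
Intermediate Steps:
Y(k, Z) = -50 (Y(k, Z) = -5*10 = -50)
q(w) = -8 (q(w) = -3 - 5 = -8)
T(W, P) = -50
T(-109, -3*q(2)) + 6827 = -50 + 6827 = 6777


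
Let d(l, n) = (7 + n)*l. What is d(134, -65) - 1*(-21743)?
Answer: 13971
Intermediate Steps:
d(l, n) = l*(7 + n)
d(134, -65) - 1*(-21743) = 134*(7 - 65) - 1*(-21743) = 134*(-58) + 21743 = -7772 + 21743 = 13971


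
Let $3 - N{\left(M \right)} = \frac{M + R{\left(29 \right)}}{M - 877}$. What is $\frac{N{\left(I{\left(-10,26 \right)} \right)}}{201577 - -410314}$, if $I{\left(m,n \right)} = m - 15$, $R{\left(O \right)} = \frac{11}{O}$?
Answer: $\frac{38880}{8002922389} \approx 4.8582 \cdot 10^{-6}$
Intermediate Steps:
$I{\left(m,n \right)} = -15 + m$
$N{\left(M \right)} = 3 - \frac{\frac{11}{29} + M}{-877 + M}$ ($N{\left(M \right)} = 3 - \frac{M + \frac{11}{29}}{M - 877} = 3 - \frac{M + 11 \cdot \frac{1}{29}}{-877 + M} = 3 - \frac{M + \frac{11}{29}}{-877 + M} = 3 - \frac{\frac{11}{29} + M}{-877 + M}$)
$\frac{N{\left(I{\left(-10,26 \right)} \right)}}{201577 - -410314} = \frac{\frac{2}{29} \frac{1}{-877 - 25} \left(-38155 + 29 \left(-15 - 10\right)\right)}{201577 - -410314} = \frac{\frac{2}{29} \frac{1}{-877 - 25} \left(-38155 + 29 \left(-25\right)\right)}{201577 + 410314} = \frac{\frac{2}{29} \frac{1}{-902} \left(-38155 - 725\right)}{611891} = \frac{2}{29} \left(- \frac{1}{902}\right) \left(-38880\right) \frac{1}{611891} = \frac{38880}{13079} \cdot \frac{1}{611891} = \frac{38880}{8002922389}$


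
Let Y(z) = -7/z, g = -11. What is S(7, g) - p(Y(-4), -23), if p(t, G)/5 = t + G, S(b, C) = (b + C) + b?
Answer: 437/4 ≈ 109.25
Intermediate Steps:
S(b, C) = C + 2*b (S(b, C) = (C + b) + b = C + 2*b)
p(t, G) = 5*G + 5*t (p(t, G) = 5*(t + G) = 5*(G + t) = 5*G + 5*t)
S(7, g) - p(Y(-4), -23) = (-11 + 2*7) - (5*(-23) + 5*(-7/(-4))) = (-11 + 14) - (-115 + 5*(-7*(-¼))) = 3 - (-115 + 5*(7/4)) = 3 - (-115 + 35/4) = 3 - 1*(-425/4) = 3 + 425/4 = 437/4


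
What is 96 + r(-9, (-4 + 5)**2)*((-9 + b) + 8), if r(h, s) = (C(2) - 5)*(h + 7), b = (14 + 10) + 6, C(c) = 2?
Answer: 270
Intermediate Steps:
b = 30 (b = 24 + 6 = 30)
r(h, s) = -21 - 3*h (r(h, s) = (2 - 5)*(h + 7) = -3*(7 + h) = -21 - 3*h)
96 + r(-9, (-4 + 5)**2)*((-9 + b) + 8) = 96 + (-21 - 3*(-9))*((-9 + 30) + 8) = 96 + (-21 + 27)*(21 + 8) = 96 + 6*29 = 96 + 174 = 270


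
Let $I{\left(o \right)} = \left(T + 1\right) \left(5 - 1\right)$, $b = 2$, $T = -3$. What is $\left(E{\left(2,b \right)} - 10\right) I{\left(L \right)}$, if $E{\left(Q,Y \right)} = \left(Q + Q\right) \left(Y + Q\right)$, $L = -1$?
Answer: $-48$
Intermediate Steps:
$E{\left(Q,Y \right)} = 2 Q \left(Q + Y\right)$
$I{\left(o \right)} = -8$ ($I{\left(o \right)} = \left(-3 + 1\right) \left(5 - 1\right) = \left(-2\right) 4 = -8$)
$\left(E{\left(2,b \right)} - 10\right) I{\left(L \right)} = \left(2 \cdot 2 \left(2 + 2\right) - 10\right) \left(-8\right) = \left(2 \cdot 2 \cdot 4 - 10\right) \left(-8\right) = \left(16 - 10\right) \left(-8\right) = 6 \left(-8\right) = -48$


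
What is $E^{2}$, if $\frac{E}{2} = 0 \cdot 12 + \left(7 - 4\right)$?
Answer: $36$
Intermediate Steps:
$E = 6$ ($E = 2 \left(0 \cdot 12 + \left(7 - 4\right)\right) = 2 \left(0 + 3\right) = 2 \cdot 3 = 6$)
$E^{2} = 6^{2} = 36$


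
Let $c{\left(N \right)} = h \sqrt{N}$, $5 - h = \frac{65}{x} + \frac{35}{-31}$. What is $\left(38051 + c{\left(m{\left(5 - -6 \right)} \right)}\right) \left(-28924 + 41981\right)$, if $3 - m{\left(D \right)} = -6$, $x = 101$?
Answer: $\frac{1556253462742}{3131} \approx 4.9705 \cdot 10^{8}$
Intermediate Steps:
$m{\left(D \right)} = 9$ ($m{\left(D \right)} = 3 - -6 = 3 + 6 = 9$)
$h = \frac{17175}{3131}$ ($h = 5 - \left(\frac{65}{101} + \frac{35}{-31}\right) = 5 - \left(65 \cdot \frac{1}{101} + 35 \left(- \frac{1}{31}\right)\right) = 5 - \left(\frac{65}{101} - \frac{35}{31}\right) = 5 - - \frac{1520}{3131} = 5 + \frac{1520}{3131} = \frac{17175}{3131} \approx 5.4855$)
$c{\left(N \right)} = \frac{17175 \sqrt{N}}{3131}$
$\left(38051 + c{\left(m{\left(5 - -6 \right)} \right)}\right) \left(-28924 + 41981\right) = \left(38051 + \frac{17175 \sqrt{9}}{3131}\right) \left(-28924 + 41981\right) = \left(38051 + \frac{17175}{3131} \cdot 3\right) 13057 = \left(38051 + \frac{51525}{3131}\right) 13057 = \frac{119189206}{3131} \cdot 13057 = \frac{1556253462742}{3131}$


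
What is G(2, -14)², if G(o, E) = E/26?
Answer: 49/169 ≈ 0.28994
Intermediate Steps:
G(o, E) = E/26 (G(o, E) = E*(1/26) = E/26)
G(2, -14)² = ((1/26)*(-14))² = (-7/13)² = 49/169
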